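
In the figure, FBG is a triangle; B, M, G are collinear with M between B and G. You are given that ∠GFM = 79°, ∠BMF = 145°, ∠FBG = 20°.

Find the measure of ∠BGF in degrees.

∠BGF = 66°

1. ∠FMG = 35°  [linear pair at M on BG]
2. ∠FGM = 66°  [△FMG]
3. ∠BGF = 66°  [M on ray GB]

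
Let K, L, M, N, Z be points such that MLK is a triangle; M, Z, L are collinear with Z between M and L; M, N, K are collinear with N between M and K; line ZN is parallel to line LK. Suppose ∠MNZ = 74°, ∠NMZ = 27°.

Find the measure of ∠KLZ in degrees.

∠KLZ = 79°

1. ∠MZN = 79°  [△MZN]
2. ∠LZN = 101°  [linear pair at Z on ML]
3. ∠KLZ = 79°  [ZN∥LK, co-interior at L–Z]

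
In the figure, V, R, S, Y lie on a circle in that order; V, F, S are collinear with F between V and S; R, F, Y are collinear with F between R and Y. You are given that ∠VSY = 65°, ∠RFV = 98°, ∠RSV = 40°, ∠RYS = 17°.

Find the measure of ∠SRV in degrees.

1. ∠VRY = 65°  [same arc VY]
2. ∠RVS = 17°  [△VFR]
3. ∠SRV = 123°  [△VRS]

∠SRV = 123°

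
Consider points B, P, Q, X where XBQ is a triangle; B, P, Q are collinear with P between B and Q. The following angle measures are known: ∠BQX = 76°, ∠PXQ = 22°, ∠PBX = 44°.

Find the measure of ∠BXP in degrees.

∠BXP = 38°

1. ∠PQX = 76°  [P on ray QB]
2. ∠QPX = 82°  [△XPQ]
3. ∠BPX = 98°  [linear pair at P on BQ]
4. ∠BXP = 38°  [△XBP]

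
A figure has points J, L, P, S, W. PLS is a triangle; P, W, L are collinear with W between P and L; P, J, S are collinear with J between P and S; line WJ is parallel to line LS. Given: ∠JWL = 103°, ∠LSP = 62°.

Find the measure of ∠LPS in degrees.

1. ∠JWP = 77°  [linear pair at W on PL]
2. ∠PJW = 62°  [WJ∥LS, corresponding at J]
3. ∠JPW = 41°  [△PWJ]
4. ∠LPS = 41°  [W on PL, J on PS]

∠LPS = 41°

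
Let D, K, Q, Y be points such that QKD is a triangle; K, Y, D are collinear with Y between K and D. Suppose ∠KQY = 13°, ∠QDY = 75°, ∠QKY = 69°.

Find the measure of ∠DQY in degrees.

1. ∠KYQ = 98°  [△QKY]
2. ∠DYQ = 82°  [linear pair at Y on KD]
3. ∠DQY = 23°  [△QYD]

∠DQY = 23°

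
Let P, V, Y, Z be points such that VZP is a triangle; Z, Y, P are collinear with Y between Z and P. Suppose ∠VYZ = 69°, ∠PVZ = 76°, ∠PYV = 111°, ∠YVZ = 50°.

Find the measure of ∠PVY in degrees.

∠PVY = 26°

1. ∠VZY = 61°  [△VZY]
2. ∠PZV = 61°  [Y on ray ZP]
3. ∠VPZ = 43°  [△VZP]
4. ∠VPY = 43°  [Y on ray PZ]
5. ∠PVY = 26°  [△VYP]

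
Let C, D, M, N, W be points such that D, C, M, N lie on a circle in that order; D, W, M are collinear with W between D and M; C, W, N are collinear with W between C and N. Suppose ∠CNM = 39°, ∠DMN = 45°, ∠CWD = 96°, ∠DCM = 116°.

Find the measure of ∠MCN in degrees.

∠MCN = 71°

1. ∠CDM = 39°  [same arc CM]
2. ∠CWM = 84°  [linear pair at W on DM]
3. ∠CMD = 25°  [△DCM]
4. ∠MCN = 71°  [△CWM]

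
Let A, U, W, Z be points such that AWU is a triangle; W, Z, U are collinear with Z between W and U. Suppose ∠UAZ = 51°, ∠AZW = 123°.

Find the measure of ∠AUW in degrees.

1. ∠AZU = 57°  [linear pair at Z on WU]
2. ∠AUZ = 72°  [△AZU]
3. ∠AUW = 72°  [Z on ray UW]

∠AUW = 72°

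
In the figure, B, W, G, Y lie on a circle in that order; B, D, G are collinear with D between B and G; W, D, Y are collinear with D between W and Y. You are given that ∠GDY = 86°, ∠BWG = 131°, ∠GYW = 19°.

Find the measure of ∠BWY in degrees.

∠BWY = 75°

1. ∠BDW = 86°  [vertical angles at D]
2. ∠GBW = 19°  [same arc WG]
3. ∠BWY = 75°  [△BDW]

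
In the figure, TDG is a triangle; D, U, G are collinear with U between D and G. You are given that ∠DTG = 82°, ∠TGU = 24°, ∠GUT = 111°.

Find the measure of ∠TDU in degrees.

1. ∠DGT = 24°  [U on ray GD]
2. ∠GDT = 74°  [△TDG]
3. ∠TDU = 74°  [U on ray DG]

∠TDU = 74°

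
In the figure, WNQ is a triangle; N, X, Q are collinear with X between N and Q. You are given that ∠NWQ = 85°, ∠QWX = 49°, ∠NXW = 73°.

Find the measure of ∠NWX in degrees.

1. ∠QXW = 107°  [linear pair at X on NQ]
2. ∠WQX = 24°  [△WXQ]
3. ∠NQW = 24°  [X on ray QN]
4. ∠QNW = 71°  [△WNQ]
5. ∠WNX = 71°  [X on ray NQ]
6. ∠NWX = 36°  [△WNX]

∠NWX = 36°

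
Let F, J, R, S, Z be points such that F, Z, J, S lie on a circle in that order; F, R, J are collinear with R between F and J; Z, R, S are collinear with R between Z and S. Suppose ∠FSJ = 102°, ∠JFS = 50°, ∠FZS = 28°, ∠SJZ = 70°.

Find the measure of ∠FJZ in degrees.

1. ∠SFZ = 110°  [cyclic FZJS, opposite ∠F+∠J]
2. ∠FSZ = 42°  [△FZS]
3. ∠FJZ = 42°  [same arc FZ]

∠FJZ = 42°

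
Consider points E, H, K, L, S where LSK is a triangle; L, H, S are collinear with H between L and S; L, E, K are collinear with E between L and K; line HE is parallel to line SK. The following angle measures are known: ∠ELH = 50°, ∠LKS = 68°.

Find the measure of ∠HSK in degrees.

∠HSK = 62°

1. ∠KLS = 50°  [H on LS, E on LK]
2. ∠KSL = 62°  [△LSK]
3. ∠HSK = 62°  [H on ray SL]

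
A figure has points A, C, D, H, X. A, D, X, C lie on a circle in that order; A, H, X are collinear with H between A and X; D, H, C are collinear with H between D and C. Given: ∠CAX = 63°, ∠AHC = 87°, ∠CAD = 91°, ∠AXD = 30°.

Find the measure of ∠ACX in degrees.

1. ∠CDX = 63°  [same arc XC]
2. ∠CHX = 93°  [linear pair at H on AX]
3. ∠CXD = 89°  [cyclic ADXC, opposite ∠A+∠X]
4. ∠DCX = 28°  [△DXC]
5. ∠AXC = 59°  [△XHC]
6. ∠ACX = 58°  [△AXC]

∠ACX = 58°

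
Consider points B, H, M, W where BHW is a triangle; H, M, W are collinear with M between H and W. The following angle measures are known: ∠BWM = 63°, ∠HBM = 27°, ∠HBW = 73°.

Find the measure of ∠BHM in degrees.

∠BHM = 44°

1. ∠BWH = 63°  [M on ray WH]
2. ∠BHW = 44°  [△BHW]
3. ∠BHM = 44°  [M on ray HW]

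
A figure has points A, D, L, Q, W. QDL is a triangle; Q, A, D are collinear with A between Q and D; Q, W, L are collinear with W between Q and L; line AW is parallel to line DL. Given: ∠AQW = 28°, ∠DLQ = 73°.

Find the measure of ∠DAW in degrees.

1. ∠DQL = 28°  [A on QD, W on QL]
2. ∠LDQ = 79°  [△QDL]
3. ∠QAW = 79°  [AW∥DL, corresponding at A]
4. ∠DAW = 101°  [linear pair at A on QD]

∠DAW = 101°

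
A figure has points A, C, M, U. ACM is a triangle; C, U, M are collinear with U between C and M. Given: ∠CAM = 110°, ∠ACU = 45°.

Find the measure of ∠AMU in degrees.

1. ∠ACM = 45°  [U on ray CM]
2. ∠AMC = 25°  [△ACM]
3. ∠AMU = 25°  [U on ray MC]

∠AMU = 25°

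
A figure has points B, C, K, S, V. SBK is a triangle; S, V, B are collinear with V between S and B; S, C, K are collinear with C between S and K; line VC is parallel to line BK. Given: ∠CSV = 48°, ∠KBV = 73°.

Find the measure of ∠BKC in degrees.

∠BKC = 59°

1. ∠BSK = 48°  [V on SB, C on SK]
2. ∠KBS = 73°  [V on ray BS]
3. ∠BKS = 59°  [△SBK]
4. ∠BKC = 59°  [C on ray KS]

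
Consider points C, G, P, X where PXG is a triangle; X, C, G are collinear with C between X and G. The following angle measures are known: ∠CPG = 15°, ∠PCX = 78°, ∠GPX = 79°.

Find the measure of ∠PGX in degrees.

∠PGX = 63°

1. ∠GCP = 102°  [linear pair at C on XG]
2. ∠CGP = 63°  [△PCG]
3. ∠PGX = 63°  [C on ray GX]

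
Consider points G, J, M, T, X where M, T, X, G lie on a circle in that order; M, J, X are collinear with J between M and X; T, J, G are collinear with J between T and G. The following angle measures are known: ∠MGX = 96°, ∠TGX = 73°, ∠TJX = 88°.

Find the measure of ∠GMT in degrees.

1. ∠MTX = 84°  [cyclic MTXG, opposite ∠T+∠G]
2. ∠TMX = 73°  [same arc TX]
3. ∠MJT = 92°  [linear pair at J on MX]
4. ∠MXT = 23°  [△MTX]
5. ∠GTM = 15°  [△MJT]
6. ∠MGT = 23°  [same arc MT]
7. ∠GMT = 142°  [△MTG]

∠GMT = 142°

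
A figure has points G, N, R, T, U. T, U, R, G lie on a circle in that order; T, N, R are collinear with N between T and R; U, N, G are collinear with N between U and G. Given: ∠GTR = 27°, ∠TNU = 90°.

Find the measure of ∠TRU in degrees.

∠TRU = 63°

1. ∠GUR = 27°  [same arc RG]
2. ∠RNU = 90°  [linear pair at N on TR]
3. ∠TRU = 63°  [△UNR]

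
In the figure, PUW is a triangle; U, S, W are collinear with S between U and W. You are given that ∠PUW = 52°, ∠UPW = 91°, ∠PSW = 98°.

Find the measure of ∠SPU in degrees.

1. ∠PUS = 52°  [S on ray UW]
2. ∠PSU = 82°  [linear pair at S on UW]
3. ∠SPU = 46°  [△PUS]

∠SPU = 46°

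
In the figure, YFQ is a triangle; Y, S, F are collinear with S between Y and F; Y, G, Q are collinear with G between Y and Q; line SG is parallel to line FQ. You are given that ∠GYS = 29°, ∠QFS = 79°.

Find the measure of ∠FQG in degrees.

1. ∠FYQ = 29°  [S on YF, G on YQ]
2. ∠QFY = 79°  [S on ray FY]
3. ∠FQY = 72°  [△YFQ]
4. ∠FQG = 72°  [G on ray QY]

∠FQG = 72°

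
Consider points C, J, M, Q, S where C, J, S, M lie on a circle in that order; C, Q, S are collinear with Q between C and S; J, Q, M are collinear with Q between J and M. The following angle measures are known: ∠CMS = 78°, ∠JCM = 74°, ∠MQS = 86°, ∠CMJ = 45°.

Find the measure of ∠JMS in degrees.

∠JMS = 33°

1. ∠CJS = 102°  [cyclic CJSM, opposite ∠J+∠M]
2. ∠CSJ = 45°  [same arc CJ]
3. ∠JCS = 33°  [△CJS]
4. ∠JMS = 33°  [same arc JS]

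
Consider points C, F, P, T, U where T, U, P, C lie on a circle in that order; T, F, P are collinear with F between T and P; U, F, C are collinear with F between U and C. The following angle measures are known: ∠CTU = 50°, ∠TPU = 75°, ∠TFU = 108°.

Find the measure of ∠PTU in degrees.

∠PTU = 17°

1. ∠TCU = 75°  [same arc TU]
2. ∠CUT = 55°  [△TUC]
3. ∠PTU = 17°  [△TFU]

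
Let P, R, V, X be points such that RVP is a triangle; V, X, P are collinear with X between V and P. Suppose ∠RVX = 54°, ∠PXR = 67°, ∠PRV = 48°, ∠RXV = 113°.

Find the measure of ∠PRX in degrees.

1. ∠PVR = 54°  [X on ray VP]
2. ∠RPV = 78°  [△RVP]
3. ∠RPX = 78°  [X on ray PV]
4. ∠PRX = 35°  [△RXP]

∠PRX = 35°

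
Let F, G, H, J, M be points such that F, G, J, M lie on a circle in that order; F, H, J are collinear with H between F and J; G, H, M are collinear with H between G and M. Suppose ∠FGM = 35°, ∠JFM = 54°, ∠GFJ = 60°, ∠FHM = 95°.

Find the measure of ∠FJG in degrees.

∠FJG = 31°

1. ∠JGM = 54°  [same arc JM]
2. ∠GHJ = 95°  [vertical angles at H]
3. ∠FJG = 31°  [△GHJ]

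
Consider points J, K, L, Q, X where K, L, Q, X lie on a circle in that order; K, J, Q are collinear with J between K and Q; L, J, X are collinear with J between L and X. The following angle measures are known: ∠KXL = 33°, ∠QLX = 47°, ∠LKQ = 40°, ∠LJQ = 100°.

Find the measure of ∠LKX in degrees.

1. ∠LXQ = 40°  [same arc LQ]
2. ∠LQX = 93°  [△LQX]
3. ∠LKX = 87°  [cyclic KLQX, opposite ∠K+∠Q]

∠LKX = 87°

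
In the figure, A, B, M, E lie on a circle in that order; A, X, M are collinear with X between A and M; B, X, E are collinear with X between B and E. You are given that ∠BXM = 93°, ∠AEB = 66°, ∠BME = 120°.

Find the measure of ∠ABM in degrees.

∠ABM = 75°

1. ∠AXB = 87°  [linear pair at X on AM]
2. ∠AMB = 66°  [same arc AB]
3. ∠BAE = 60°  [cyclic ABME, opposite ∠A+∠M]
4. ∠ABE = 54°  [△ABE]
5. ∠BAM = 39°  [△AXB]
6. ∠ABM = 75°  [△ABM]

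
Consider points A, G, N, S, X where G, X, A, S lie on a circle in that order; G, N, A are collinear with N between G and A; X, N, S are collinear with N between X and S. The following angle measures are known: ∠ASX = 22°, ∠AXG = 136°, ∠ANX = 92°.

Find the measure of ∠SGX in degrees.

∠SGX = 88°

1. ∠AGX = 22°  [same arc XA]
2. ∠GAX = 22°  [△GXA]
3. ∠GNX = 88°  [linear pair at N on GA]
4. ∠GXS = 70°  [△GNX]
5. ∠GSX = 22°  [same arc GX]
6. ∠SGX = 88°  [△GXS]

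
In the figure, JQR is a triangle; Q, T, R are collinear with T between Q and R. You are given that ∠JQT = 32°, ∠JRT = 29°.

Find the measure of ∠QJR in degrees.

1. ∠JQR = 32°  [T on ray QR]
2. ∠JRQ = 29°  [T on ray RQ]
3. ∠QJR = 119°  [△JQR]

∠QJR = 119°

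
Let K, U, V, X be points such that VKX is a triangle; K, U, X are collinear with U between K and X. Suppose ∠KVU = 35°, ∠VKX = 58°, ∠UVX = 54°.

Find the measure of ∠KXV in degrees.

1. ∠UKV = 58°  [U on ray KX]
2. ∠KUV = 87°  [△VKU]
3. ∠VUX = 93°  [linear pair at U on KX]
4. ∠UXV = 33°  [△VUX]
5. ∠KXV = 33°  [U on ray XK]

∠KXV = 33°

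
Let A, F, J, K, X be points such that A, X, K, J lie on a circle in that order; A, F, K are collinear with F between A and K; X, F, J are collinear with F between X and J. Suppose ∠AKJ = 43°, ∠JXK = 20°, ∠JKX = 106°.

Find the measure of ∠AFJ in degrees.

1. ∠AXJ = 43°  [same arc AJ]
2. ∠JAK = 20°  [same arc KJ]
3. ∠JAX = 74°  [cyclic AXKJ, opposite ∠A+∠K]
4. ∠AJX = 63°  [△AXJ]
5. ∠AFJ = 97°  [△AFJ]

∠AFJ = 97°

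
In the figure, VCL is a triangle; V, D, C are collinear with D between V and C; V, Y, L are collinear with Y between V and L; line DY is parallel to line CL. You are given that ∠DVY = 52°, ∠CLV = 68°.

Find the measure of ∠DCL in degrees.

1. ∠CVL = 52°  [D on VC, Y on VL]
2. ∠LCV = 60°  [△VCL]
3. ∠DCL = 60°  [D on ray CV]

∠DCL = 60°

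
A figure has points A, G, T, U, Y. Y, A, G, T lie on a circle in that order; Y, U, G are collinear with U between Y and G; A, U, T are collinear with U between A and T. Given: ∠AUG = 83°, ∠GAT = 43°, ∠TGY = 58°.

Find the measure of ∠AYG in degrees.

1. ∠AUY = 97°  [linear pair at U on YG]
2. ∠TAY = 58°  [same arc YT]
3. ∠AYG = 25°  [△YUA]

∠AYG = 25°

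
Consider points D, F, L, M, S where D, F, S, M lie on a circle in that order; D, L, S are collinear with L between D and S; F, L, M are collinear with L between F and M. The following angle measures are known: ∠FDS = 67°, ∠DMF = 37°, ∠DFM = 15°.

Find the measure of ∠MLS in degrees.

1. ∠FMS = 67°  [same arc FS]
2. ∠DSM = 15°  [same arc DM]
3. ∠MLS = 98°  [△SLM]

∠MLS = 98°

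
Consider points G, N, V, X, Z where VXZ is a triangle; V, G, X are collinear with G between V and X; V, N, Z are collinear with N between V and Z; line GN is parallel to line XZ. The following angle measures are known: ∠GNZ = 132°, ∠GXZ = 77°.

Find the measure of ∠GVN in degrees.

1. ∠GNV = 48°  [linear pair at N on VZ]
2. ∠VXZ = 77°  [G on ray XV]
3. ∠VZX = 48°  [GN∥XZ, corresponding at N]
4. ∠XVZ = 55°  [△VXZ]
5. ∠GVN = 55°  [G on VX, N on VZ]

∠GVN = 55°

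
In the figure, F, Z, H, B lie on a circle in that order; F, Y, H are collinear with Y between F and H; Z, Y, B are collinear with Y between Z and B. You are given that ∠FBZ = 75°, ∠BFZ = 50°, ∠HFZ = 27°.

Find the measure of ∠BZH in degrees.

1. ∠BHZ = 130°  [cyclic FZHB, opposite ∠F+∠H]
2. ∠HBZ = 27°  [same arc ZH]
3. ∠BZH = 23°  [△ZHB]

∠BZH = 23°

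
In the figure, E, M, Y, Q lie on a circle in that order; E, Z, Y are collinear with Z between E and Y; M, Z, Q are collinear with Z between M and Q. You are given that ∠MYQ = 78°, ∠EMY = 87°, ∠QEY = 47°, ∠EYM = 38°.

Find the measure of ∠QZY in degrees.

∠QZY = 85°

1. ∠EQY = 93°  [cyclic EMYQ, opposite ∠M+∠Q]
2. ∠MEY = 55°  [△EMY]
3. ∠EYQ = 40°  [△EYQ]
4. ∠MQY = 55°  [same arc MY]
5. ∠QZY = 85°  [△YZQ]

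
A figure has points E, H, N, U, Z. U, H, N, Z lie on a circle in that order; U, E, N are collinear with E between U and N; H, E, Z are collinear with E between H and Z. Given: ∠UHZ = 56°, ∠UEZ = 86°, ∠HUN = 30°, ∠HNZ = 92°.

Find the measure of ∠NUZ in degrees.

∠NUZ = 58°

1. ∠HZN = 30°  [same arc HN]
2. ∠NHZ = 58°  [△HNZ]
3. ∠NUZ = 58°  [same arc NZ]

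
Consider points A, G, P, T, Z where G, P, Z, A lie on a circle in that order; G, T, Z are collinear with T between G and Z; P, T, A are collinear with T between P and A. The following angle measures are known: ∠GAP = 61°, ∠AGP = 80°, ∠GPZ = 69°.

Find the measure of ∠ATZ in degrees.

1. ∠GZP = 61°  [same arc GP]
2. ∠APG = 39°  [△GPA]
3. ∠PGZ = 50°  [△GPZ]
4. ∠AZG = 39°  [same arc GA]
5. ∠PAZ = 50°  [same arc PZ]
6. ∠ATZ = 91°  [△ZTA]

∠ATZ = 91°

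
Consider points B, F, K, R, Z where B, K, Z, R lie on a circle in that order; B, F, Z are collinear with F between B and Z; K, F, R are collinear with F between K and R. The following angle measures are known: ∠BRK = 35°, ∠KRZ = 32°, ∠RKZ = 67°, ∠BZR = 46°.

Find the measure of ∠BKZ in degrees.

∠BKZ = 113°

1. ∠BZK = 35°  [same arc BK]
2. ∠KBZ = 32°  [same arc KZ]
3. ∠BKZ = 113°  [△BKZ]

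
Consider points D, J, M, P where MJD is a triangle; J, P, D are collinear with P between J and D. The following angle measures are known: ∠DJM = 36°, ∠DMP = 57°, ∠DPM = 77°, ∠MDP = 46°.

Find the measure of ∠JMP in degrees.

1. ∠MJP = 36°  [P on ray JD]
2. ∠JPM = 103°  [linear pair at P on JD]
3. ∠JMP = 41°  [△MJP]

∠JMP = 41°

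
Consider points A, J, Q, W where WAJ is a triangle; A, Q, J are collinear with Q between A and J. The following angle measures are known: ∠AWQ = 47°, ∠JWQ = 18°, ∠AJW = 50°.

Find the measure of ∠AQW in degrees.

1. ∠QJW = 50°  [Q on ray JA]
2. ∠JQW = 112°  [△WQJ]
3. ∠AQW = 68°  [linear pair at Q on AJ]

∠AQW = 68°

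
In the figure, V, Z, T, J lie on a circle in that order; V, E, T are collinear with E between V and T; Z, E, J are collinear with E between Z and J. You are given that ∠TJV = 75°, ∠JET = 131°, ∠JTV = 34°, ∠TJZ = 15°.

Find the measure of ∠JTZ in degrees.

1. ∠JVT = 71°  [△VTJ]
2. ∠JZT = 71°  [same arc TJ]
3. ∠JTZ = 94°  [△ZTJ]

∠JTZ = 94°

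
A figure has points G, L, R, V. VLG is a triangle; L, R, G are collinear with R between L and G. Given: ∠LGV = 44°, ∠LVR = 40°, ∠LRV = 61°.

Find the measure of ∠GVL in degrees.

1. ∠RLV = 79°  [△VLR]
2. ∠GLV = 79°  [R on ray LG]
3. ∠GVL = 57°  [△VLG]

∠GVL = 57°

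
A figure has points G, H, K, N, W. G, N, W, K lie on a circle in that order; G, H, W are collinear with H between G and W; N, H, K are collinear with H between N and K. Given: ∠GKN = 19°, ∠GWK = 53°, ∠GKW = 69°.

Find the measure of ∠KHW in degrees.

1. ∠GWN = 19°  [same arc GN]
2. ∠GNK = 53°  [same arc GK]
3. ∠GNW = 111°  [cyclic GNWK, opposite ∠N+∠K]
4. ∠NGW = 50°  [△GNW]
5. ∠GHN = 77°  [△GHN]
6. ∠KHW = 77°  [vertical angles at H]

∠KHW = 77°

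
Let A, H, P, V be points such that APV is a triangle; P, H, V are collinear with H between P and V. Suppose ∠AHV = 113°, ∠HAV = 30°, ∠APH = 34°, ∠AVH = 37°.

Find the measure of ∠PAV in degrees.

1. ∠APV = 34°  [H on ray PV]
2. ∠AVP = 37°  [H on ray VP]
3. ∠PAV = 109°  [△APV]

∠PAV = 109°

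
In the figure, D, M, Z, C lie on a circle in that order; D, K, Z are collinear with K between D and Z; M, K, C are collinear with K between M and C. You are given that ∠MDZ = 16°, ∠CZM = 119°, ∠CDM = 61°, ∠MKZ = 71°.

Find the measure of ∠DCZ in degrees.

∠DCZ = 80°

1. ∠MCZ = 16°  [same arc MZ]
2. ∠CMZ = 45°  [△MZC]
3. ∠DZM = 64°  [△MKZ]
4. ∠DMZ = 100°  [△DMZ]
5. ∠DCZ = 80°  [cyclic DMZC, opposite ∠M+∠C]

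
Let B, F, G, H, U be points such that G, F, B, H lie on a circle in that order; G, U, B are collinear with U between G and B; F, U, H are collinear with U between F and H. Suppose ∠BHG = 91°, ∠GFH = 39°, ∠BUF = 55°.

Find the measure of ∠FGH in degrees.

1. ∠GBH = 39°  [same arc GH]
2. ∠GUH = 55°  [vertical angles at U]
3. ∠BGH = 50°  [△GBH]
4. ∠FHG = 75°  [△GUH]
5. ∠FGH = 66°  [△GFH]

∠FGH = 66°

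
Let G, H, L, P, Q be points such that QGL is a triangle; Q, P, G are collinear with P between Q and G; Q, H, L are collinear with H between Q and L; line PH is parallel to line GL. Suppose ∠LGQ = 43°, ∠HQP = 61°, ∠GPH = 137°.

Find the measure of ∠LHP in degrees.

∠LHP = 104°

1. ∠HPQ = 43°  [PH∥GL, corresponding at P]
2. ∠PHQ = 76°  [△QPH]
3. ∠LHP = 104°  [linear pair at H on QL]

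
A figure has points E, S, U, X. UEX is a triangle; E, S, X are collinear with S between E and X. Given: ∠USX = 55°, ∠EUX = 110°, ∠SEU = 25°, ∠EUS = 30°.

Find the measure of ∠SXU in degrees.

∠SXU = 45°

1. ∠UEX = 25°  [S on ray EX]
2. ∠EXU = 45°  [△UEX]
3. ∠SXU = 45°  [S on ray XE]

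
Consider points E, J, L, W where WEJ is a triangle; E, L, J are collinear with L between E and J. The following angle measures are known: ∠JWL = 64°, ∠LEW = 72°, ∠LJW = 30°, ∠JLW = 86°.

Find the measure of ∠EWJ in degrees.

1. ∠JEW = 72°  [L on ray EJ]
2. ∠EJW = 30°  [L on ray JE]
3. ∠EWJ = 78°  [△WEJ]

∠EWJ = 78°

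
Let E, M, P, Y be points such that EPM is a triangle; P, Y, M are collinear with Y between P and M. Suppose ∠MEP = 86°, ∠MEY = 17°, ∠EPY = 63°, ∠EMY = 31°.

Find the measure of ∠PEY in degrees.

1. ∠EYM = 132°  [△EYM]
2. ∠EYP = 48°  [linear pair at Y on PM]
3. ∠PEY = 69°  [△EPY]

∠PEY = 69°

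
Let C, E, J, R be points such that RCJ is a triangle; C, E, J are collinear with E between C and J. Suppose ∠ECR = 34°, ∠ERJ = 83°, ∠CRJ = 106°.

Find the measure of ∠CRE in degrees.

∠CRE = 23°

1. ∠JCR = 34°  [E on ray CJ]
2. ∠CJR = 40°  [△RCJ]
3. ∠EJR = 40°  [E on ray JC]
4. ∠JER = 57°  [△REJ]
5. ∠CER = 123°  [linear pair at E on CJ]
6. ∠CRE = 23°  [△RCE]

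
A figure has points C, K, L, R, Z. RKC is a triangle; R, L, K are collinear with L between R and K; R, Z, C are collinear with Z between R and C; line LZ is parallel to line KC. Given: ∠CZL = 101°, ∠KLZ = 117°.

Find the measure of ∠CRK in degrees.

∠CRK = 38°

1. ∠LZR = 79°  [linear pair at Z on RC]
2. ∠RLZ = 63°  [linear pair at L on RK]
3. ∠LRZ = 38°  [△RLZ]
4. ∠CRK = 38°  [L on RK, Z on RC]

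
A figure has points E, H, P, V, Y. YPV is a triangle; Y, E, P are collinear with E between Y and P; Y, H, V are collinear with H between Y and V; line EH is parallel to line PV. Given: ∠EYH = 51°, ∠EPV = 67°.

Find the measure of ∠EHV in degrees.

1. ∠PYV = 51°  [E on YP, H on YV]
2. ∠VPY = 67°  [E on ray PY]
3. ∠PVY = 62°  [△YPV]
4. ∠EHY = 62°  [EH∥PV, corresponding at H]
5. ∠EHV = 118°  [linear pair at H on YV]

∠EHV = 118°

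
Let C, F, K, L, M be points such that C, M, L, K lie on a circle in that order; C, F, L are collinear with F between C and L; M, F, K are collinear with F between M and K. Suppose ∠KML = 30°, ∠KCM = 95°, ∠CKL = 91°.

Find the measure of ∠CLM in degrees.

∠CLM = 26°

1. ∠KLM = 85°  [cyclic CMLK, opposite ∠C+∠L]
2. ∠CML = 89°  [cyclic CMLK, opposite ∠M+∠K]
3. ∠LKM = 65°  [△MLK]
4. ∠LCM = 65°  [same arc ML]
5. ∠CLM = 26°  [△CML]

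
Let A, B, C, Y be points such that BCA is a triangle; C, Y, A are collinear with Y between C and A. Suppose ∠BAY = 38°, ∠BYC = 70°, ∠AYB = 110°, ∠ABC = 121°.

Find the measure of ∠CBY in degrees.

1. ∠BAC = 38°  [Y on ray AC]
2. ∠ACB = 21°  [△BCA]
3. ∠BCY = 21°  [Y on ray CA]
4. ∠CBY = 89°  [△BCY]

∠CBY = 89°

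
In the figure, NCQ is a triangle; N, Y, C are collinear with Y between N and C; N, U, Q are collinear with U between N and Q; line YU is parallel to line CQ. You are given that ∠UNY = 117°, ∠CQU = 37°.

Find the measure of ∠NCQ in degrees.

∠NCQ = 26°

1. ∠CNQ = 117°  [Y on NC, U on NQ]
2. ∠CQN = 37°  [U on ray QN]
3. ∠NCQ = 26°  [△NCQ]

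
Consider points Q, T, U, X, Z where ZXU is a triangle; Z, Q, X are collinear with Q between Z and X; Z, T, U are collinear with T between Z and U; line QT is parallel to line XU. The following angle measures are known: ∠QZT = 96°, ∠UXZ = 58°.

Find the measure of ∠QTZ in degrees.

1. ∠UZX = 96°  [Q on ZX, T on ZU]
2. ∠XUZ = 26°  [△ZXU]
3. ∠QTZ = 26°  [QT∥XU, corresponding at T]

∠QTZ = 26°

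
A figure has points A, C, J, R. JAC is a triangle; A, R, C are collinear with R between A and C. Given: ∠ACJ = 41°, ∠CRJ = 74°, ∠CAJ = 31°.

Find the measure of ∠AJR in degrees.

1. ∠ARJ = 106°  [linear pair at R on AC]
2. ∠JAR = 31°  [R on ray AC]
3. ∠AJR = 43°  [△JAR]

∠AJR = 43°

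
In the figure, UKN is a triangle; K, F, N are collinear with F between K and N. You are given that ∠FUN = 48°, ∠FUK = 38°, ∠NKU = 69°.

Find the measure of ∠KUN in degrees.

1. ∠FKU = 69°  [F on ray KN]
2. ∠KFU = 73°  [△UKF]
3. ∠NFU = 107°  [linear pair at F on KN]
4. ∠FNU = 25°  [△UFN]
5. ∠KNU = 25°  [F on ray NK]
6. ∠KUN = 86°  [△UKN]

∠KUN = 86°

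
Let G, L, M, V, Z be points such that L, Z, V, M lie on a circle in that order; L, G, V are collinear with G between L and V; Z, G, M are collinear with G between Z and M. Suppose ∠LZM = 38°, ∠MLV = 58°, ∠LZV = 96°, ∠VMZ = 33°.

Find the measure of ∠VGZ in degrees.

1. ∠MZV = 58°  [same arc VM]
2. ∠VLZ = 33°  [same arc ZV]
3. ∠LVZ = 51°  [△LZV]
4. ∠VGZ = 71°  [△ZGV]

∠VGZ = 71°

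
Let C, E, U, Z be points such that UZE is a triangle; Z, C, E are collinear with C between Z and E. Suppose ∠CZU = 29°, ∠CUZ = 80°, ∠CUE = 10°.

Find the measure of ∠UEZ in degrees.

1. ∠UCZ = 71°  [△UZC]
2. ∠ECU = 109°  [linear pair at C on ZE]
3. ∠CEU = 61°  [△UCE]
4. ∠UEZ = 61°  [C on ray EZ]

∠UEZ = 61°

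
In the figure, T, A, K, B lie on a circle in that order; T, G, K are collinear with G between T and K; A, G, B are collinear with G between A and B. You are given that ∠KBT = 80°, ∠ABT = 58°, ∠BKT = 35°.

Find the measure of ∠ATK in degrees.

∠ATK = 22°

1. ∠KAT = 100°  [cyclic TAKB, opposite ∠A+∠B]
2. ∠AKT = 58°  [same arc TA]
3. ∠ATK = 22°  [△TAK]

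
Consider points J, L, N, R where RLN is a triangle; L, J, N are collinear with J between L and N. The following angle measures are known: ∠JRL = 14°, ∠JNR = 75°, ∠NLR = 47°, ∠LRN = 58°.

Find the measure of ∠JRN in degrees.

1. ∠JLR = 47°  [J on ray LN]
2. ∠LJR = 119°  [△RLJ]
3. ∠NJR = 61°  [linear pair at J on LN]
4. ∠JRN = 44°  [△RJN]

∠JRN = 44°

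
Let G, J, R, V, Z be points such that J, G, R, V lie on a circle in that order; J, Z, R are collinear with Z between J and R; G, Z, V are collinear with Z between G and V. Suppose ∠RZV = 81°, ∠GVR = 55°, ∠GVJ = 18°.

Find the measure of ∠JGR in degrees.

∠JGR = 107°

1. ∠GJR = 55°  [same arc GR]
2. ∠GRJ = 18°  [same arc JG]
3. ∠JGR = 107°  [△JGR]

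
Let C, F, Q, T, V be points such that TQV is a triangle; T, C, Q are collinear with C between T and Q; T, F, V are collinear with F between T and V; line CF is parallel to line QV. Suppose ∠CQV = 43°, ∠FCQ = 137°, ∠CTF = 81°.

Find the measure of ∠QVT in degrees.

∠QVT = 56°

1. ∠TQV = 43°  [C on ray QT]
2. ∠QTV = 81°  [C on TQ, F on TV]
3. ∠QVT = 56°  [△TQV]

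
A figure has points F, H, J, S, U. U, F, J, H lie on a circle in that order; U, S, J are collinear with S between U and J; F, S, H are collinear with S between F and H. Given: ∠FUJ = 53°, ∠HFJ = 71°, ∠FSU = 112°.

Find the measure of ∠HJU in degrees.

1. ∠FHJ = 53°  [same arc FJ]
2. ∠HSJ = 112°  [vertical angles at S]
3. ∠HJU = 15°  [△JSH]

∠HJU = 15°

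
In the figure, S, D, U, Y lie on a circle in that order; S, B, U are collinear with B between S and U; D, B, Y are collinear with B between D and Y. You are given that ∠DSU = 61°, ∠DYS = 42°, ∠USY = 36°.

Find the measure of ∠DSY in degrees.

∠DSY = 97°

1. ∠DYU = 61°  [same arc DU]
2. ∠UDY = 36°  [same arc UY]
3. ∠DUY = 83°  [△DUY]
4. ∠DSY = 97°  [cyclic SDUY, opposite ∠S+∠U]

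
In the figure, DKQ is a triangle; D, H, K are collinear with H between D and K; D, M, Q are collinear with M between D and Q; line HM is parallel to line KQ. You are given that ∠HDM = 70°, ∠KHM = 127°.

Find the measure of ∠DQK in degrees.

1. ∠DHM = 53°  [linear pair at H on DK]
2. ∠DMH = 57°  [△DHM]
3. ∠DQK = 57°  [HM∥KQ, corresponding at M]

∠DQK = 57°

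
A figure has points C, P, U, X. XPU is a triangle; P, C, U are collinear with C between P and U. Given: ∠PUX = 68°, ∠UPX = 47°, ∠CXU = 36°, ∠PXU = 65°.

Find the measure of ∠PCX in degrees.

1. ∠CUX = 68°  [C on ray UP]
2. ∠UCX = 76°  [△XCU]
3. ∠PCX = 104°  [linear pair at C on PU]

∠PCX = 104°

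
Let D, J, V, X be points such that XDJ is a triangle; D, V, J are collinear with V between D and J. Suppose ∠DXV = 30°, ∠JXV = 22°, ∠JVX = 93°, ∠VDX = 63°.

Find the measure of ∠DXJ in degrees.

1. ∠VJX = 65°  [△XVJ]
2. ∠JDX = 63°  [V on ray DJ]
3. ∠DJX = 65°  [V on ray JD]
4. ∠DXJ = 52°  [△XDJ]

∠DXJ = 52°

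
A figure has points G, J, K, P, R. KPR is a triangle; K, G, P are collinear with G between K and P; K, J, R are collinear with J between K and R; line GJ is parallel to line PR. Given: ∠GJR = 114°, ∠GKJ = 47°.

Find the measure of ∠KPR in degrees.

1. ∠GJK = 66°  [linear pair at J on KR]
2. ∠JGK = 67°  [△KGJ]
3. ∠KPR = 67°  [GJ∥PR, corresponding at G]

∠KPR = 67°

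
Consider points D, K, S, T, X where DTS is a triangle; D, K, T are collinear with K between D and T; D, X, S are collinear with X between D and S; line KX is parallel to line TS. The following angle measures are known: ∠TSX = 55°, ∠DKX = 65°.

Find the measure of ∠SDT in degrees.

1. ∠DST = 55°  [X on ray SD]
2. ∠DTS = 65°  [KX∥TS, corresponding at K]
3. ∠SDT = 60°  [△DTS]

∠SDT = 60°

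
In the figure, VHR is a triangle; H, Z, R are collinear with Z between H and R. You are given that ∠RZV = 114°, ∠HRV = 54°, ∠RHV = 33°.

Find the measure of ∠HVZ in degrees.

∠HVZ = 81°

1. ∠HZV = 66°  [linear pair at Z on HR]
2. ∠VHZ = 33°  [Z on ray HR]
3. ∠HVZ = 81°  [△VHZ]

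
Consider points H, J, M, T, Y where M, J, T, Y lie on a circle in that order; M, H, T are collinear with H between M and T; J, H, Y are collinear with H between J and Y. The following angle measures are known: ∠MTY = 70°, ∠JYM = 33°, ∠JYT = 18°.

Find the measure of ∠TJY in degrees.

1. ∠MJY = 70°  [same arc MY]
2. ∠JMY = 77°  [△MJY]
3. ∠JTY = 103°  [cyclic MJTY, opposite ∠M+∠T]
4. ∠TJY = 59°  [△JTY]

∠TJY = 59°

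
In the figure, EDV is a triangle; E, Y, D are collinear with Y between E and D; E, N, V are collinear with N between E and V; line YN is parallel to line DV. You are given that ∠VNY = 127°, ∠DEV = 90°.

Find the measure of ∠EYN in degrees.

∠EYN = 37°

1. ∠ENY = 53°  [linear pair at N on EV]
2. ∠NEY = 90°  [Y on ED, N on EV]
3. ∠EYN = 37°  [△EYN]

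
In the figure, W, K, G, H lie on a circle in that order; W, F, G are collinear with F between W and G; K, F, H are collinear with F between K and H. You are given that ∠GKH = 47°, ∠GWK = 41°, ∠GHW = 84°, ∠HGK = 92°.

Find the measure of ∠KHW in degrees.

∠KHW = 43°

1. ∠GWH = 47°  [same arc GH]
2. ∠HGW = 49°  [△WGH]
3. ∠HWK = 88°  [cyclic WKGH, opposite ∠W+∠G]
4. ∠HKW = 49°  [same arc WH]
5. ∠KHW = 43°  [△WKH]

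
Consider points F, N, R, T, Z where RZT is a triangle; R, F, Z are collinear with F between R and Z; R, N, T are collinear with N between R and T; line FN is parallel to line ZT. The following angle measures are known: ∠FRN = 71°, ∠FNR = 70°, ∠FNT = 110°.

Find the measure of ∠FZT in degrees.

∠FZT = 39°

1. ∠NFR = 39°  [△RFN]
2. ∠NFZ = 141°  [linear pair at F on RZ]
3. ∠FZT = 39°  [FN∥ZT, co-interior at Z–F]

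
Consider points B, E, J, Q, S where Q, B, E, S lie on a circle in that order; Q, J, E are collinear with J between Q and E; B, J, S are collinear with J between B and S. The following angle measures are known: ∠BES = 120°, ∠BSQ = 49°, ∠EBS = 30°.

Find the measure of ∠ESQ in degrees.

∠ESQ = 79°

1. ∠BQS = 60°  [cyclic QBES, opposite ∠Q+∠E]
2. ∠QBS = 71°  [△QBS]
3. ∠EQS = 30°  [same arc ES]
4. ∠QES = 71°  [same arc QS]
5. ∠ESQ = 79°  [△QES]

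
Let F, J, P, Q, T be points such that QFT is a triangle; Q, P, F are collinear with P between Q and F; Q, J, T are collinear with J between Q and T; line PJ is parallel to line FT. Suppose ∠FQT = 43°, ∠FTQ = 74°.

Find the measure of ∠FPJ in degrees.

1. ∠QFT = 63°  [△QFT]
2. ∠JPQ = 63°  [PJ∥FT, corresponding at P]
3. ∠FPJ = 117°  [linear pair at P on QF]

∠FPJ = 117°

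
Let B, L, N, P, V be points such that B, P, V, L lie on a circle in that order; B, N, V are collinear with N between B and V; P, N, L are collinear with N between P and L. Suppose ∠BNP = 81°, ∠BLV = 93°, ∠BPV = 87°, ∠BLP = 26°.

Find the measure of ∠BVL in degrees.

∠BVL = 32°

1. ∠LNV = 81°  [vertical angles at N]
2. ∠BNL = 99°  [linear pair at N on BV]
3. ∠LBV = 55°  [△BNL]
4. ∠BVL = 32°  [△BVL]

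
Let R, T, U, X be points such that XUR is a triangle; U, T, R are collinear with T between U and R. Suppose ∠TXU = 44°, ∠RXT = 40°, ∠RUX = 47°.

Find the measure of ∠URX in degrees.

1. ∠TUX = 47°  [T on ray UR]
2. ∠UTX = 89°  [△XUT]
3. ∠RTX = 91°  [linear pair at T on UR]
4. ∠TRX = 49°  [△XTR]
5. ∠URX = 49°  [T on ray RU]

∠URX = 49°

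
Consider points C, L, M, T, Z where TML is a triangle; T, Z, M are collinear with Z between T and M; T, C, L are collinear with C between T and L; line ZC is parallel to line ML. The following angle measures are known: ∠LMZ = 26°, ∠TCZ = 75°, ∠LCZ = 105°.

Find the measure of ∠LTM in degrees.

∠LTM = 79°

1. ∠LMT = 26°  [Z on ray MT]
2. ∠MLT = 75°  [ZC∥ML, corresponding at C]
3. ∠LTM = 79°  [△TML]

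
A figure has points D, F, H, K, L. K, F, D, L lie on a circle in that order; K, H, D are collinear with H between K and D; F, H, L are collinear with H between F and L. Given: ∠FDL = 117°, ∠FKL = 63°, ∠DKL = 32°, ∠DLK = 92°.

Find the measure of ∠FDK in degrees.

1. ∠DFL = 32°  [same arc DL]
2. ∠DFK = 88°  [cyclic KFDL, opposite ∠F+∠L]
3. ∠DLF = 31°  [△FDL]
4. ∠DKF = 31°  [same arc FD]
5. ∠FDK = 61°  [△KFD]

∠FDK = 61°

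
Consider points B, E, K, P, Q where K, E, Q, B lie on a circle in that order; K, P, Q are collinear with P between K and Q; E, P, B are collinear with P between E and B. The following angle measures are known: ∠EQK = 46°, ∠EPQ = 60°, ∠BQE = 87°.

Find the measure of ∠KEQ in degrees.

∠KEQ = 115°

1. ∠EBK = 46°  [same arc KE]
2. ∠EPK = 120°  [linear pair at P on KQ]
3. ∠BKE = 93°  [cyclic KEQB, opposite ∠K+∠Q]
4. ∠BEK = 41°  [△KEB]
5. ∠EKQ = 19°  [△KPE]
6. ∠KEQ = 115°  [△KEQ]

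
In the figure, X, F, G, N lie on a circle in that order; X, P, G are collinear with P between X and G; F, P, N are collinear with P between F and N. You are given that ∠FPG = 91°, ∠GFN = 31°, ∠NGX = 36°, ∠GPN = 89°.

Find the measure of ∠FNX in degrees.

1. ∠NPX = 91°  [vertical angles at P]
2. ∠GXN = 31°  [same arc GN]
3. ∠FNX = 58°  [△XPN]

∠FNX = 58°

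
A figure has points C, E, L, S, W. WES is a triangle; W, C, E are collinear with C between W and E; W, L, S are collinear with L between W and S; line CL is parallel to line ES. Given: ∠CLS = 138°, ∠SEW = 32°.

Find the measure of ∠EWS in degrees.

1. ∠CLW = 42°  [linear pair at L on WS]
2. ∠LCW = 32°  [CL∥ES, corresponding at C]
3. ∠CWL = 106°  [△WCL]
4. ∠EWS = 106°  [C on WE, L on WS]

∠EWS = 106°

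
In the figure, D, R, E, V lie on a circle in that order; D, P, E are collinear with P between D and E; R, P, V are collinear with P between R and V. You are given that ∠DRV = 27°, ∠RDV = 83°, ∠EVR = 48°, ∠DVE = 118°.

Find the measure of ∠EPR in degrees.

∠EPR = 75°

1. ∠DVR = 70°  [△DRV]
2. ∠REV = 97°  [cyclic DREV, opposite ∠D+∠E]
3. ∠ERV = 35°  [△REV]
4. ∠DER = 70°  [same arc DR]
5. ∠EPR = 75°  [△RPE]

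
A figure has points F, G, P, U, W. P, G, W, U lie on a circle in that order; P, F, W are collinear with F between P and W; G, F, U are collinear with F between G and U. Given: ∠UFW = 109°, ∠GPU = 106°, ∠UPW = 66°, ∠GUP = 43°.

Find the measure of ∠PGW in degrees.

1. ∠GFP = 109°  [vertical angles at F]
2. ∠PGU = 31°  [△PGU]
3. ∠GWP = 43°  [same arc PG]
4. ∠GPW = 40°  [△PFG]
5. ∠PGW = 97°  [△PGW]

∠PGW = 97°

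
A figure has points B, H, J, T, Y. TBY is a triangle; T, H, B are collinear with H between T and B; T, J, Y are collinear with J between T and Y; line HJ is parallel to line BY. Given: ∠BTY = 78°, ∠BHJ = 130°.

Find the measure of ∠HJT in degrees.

∠HJT = 52°

1. ∠HTJ = 78°  [H on TB, J on TY]
2. ∠JHT = 50°  [linear pair at H on TB]
3. ∠HJT = 52°  [△THJ]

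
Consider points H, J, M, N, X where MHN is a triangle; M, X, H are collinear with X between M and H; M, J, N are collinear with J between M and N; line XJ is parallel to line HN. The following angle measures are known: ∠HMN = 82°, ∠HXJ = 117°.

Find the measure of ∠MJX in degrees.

1. ∠JMX = 82°  [X on MH, J on MN]
2. ∠JXM = 63°  [linear pair at X on MH]
3. ∠MJX = 35°  [△MXJ]

∠MJX = 35°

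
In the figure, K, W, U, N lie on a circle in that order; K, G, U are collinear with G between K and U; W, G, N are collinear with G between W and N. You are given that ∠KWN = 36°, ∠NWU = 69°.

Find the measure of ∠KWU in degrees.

1. ∠KUN = 36°  [same arc KN]
2. ∠NKU = 69°  [same arc UN]
3. ∠KNU = 75°  [△KUN]
4. ∠KWU = 105°  [cyclic KWUN, opposite ∠W+∠N]

∠KWU = 105°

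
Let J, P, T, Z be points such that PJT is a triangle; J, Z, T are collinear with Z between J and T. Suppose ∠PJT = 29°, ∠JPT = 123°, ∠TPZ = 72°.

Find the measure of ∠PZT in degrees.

∠PZT = 80°

1. ∠JTP = 28°  [△PJT]
2. ∠PTZ = 28°  [Z on ray TJ]
3. ∠PZT = 80°  [△PZT]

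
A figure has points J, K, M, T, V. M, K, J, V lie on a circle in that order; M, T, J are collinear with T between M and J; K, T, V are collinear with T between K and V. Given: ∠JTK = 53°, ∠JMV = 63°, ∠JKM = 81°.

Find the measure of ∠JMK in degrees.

1. ∠JKV = 63°  [same arc JV]
2. ∠KJM = 64°  [△KTJ]
3. ∠JMK = 35°  [△MKJ]

∠JMK = 35°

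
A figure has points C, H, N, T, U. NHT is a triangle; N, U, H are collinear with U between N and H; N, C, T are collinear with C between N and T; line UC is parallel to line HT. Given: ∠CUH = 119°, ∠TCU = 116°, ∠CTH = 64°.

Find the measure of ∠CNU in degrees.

∠CNU = 55°

1. ∠CUN = 61°  [linear pair at U on NH]
2. ∠NCU = 64°  [linear pair at C on NT]
3. ∠CNU = 55°  [△NUC]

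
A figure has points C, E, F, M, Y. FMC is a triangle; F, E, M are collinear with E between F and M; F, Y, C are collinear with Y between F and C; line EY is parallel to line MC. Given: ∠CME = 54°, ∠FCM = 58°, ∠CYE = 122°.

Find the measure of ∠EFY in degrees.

∠EFY = 68°

1. ∠CMF = 54°  [E on ray MF]
2. ∠CFM = 68°  [△FMC]
3. ∠EFY = 68°  [E on FM, Y on FC]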